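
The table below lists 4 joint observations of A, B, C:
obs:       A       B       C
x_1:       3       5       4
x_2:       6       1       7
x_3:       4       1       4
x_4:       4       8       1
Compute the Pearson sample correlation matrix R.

Step 1 — column means:
  mean(A) = (3 + 6 + 4 + 4) / 4 = 17/4 = 4.25
  mean(B) = (5 + 1 + 1 + 8) / 4 = 15/4 = 3.75
  mean(C) = (4 + 7 + 4 + 1) / 4 = 16/4 = 4

Step 2 — sample variances and covariances s[i,j] = (1/(n-1)) · Σ_k (x_{k,i} - mean_i) · (x_{k,j} - mean_j), with n-1 = 3:
  s[A,A] = ((-1.25)·(-1.25) + (1.75)·(1.75) + (-0.25)·(-0.25) + (-0.25)·(-0.25)) / 3 = 4.75/3 = 1.5833
  s[A,B] = ((-1.25)·(1.25) + (1.75)·(-2.75) + (-0.25)·(-2.75) + (-0.25)·(4.25)) / 3 = -6.75/3 = -2.25
  s[A,C] = ((-1.25)·(0) + (1.75)·(3) + (-0.25)·(0) + (-0.25)·(-3)) / 3 = 6/3 = 2
  s[B,B] = ((1.25)·(1.25) + (-2.75)·(-2.75) + (-2.75)·(-2.75) + (4.25)·(4.25)) / 3 = 34.75/3 = 11.5833
  s[B,C] = ((1.25)·(0) + (-2.75)·(3) + (-2.75)·(0) + (4.25)·(-3)) / 3 = -21/3 = -7
  s[C,C] = ((0)·(0) + (3)·(3) + (0)·(0) + (-3)·(-3)) / 3 = 18/3 = 6
  Sample standard deviations s_i = √(s[i,i]):
  s(A) = √(1.5833) = 1.2583
  s(B) = √(11.5833) = 3.4034
  s(C) = √(6) = 2.4495

Step 3 — r_{ij} = s_{ij} / (s_i · s_j):
  r[A,A] = 1 (diagonal).
  r[A,B] = -2.25 / (1.2583 · 3.4034) = -2.25 / 4.2826 = -0.5254
  r[A,C] = 2 / (1.2583 · 2.4495) = 2 / 3.0822 = 0.6489
  r[B,B] = 1 (diagonal).
  r[B,C] = -7 / (3.4034 · 2.4495) = -7 / 8.3367 = -0.8397
  r[C,C] = 1 (diagonal).

R is symmetric with unit diagonal. Assembling:

R = [[1, -0.5254, 0.6489],
 [-0.5254, 1, -0.8397],
 [0.6489, -0.8397, 1]]


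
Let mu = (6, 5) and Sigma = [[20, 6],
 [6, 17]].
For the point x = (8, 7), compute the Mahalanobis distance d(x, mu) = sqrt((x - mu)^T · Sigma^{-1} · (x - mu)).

Step 1 — centre the observation: (x - mu) = (2, 2).

Step 2 — invert Sigma. det(Sigma) = 20·17 - (6)² = 304.
  Sigma^{-1} = (1/det) · [[d, -b], [-b, a]] = [[0.0559, -0.0197],
 [-0.0197, 0.0658]].

Step 3 — form the quadratic (x - mu)^T · Sigma^{-1} · (x - mu):
  Sigma^{-1} · (x - mu) = (0.0724, 0.0921).
  (x - mu)^T · [Sigma^{-1} · (x - mu)] = (2)·(0.0724) + (2)·(0.0921) = 0.3289.

Step 4 — take square root: d = √(0.3289) ≈ 0.5735.

d(x, mu) = √(0.3289) ≈ 0.5735


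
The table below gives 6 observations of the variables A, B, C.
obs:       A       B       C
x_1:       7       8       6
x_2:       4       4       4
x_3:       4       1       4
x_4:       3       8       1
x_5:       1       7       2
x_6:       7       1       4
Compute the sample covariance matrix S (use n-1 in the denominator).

Step 1 — column means:
  mean(A) = (7 + 4 + 4 + 3 + 1 + 7) / 6 = 26/6 = 4.3333
  mean(B) = (8 + 4 + 1 + 8 + 7 + 1) / 6 = 29/6 = 4.8333
  mean(C) = (6 + 4 + 4 + 1 + 2 + 4) / 6 = 21/6 = 3.5

Step 2 — sample covariance S[i,j] = (1/(n-1)) · Σ_k (x_{k,i} - mean_i) · (x_{k,j} - mean_j), with n-1 = 5.
  S[A,A] = ((2.6667)·(2.6667) + (-0.3333)·(-0.3333) + (-0.3333)·(-0.3333) + (-1.3333)·(-1.3333) + (-3.3333)·(-3.3333) + (2.6667)·(2.6667)) / 5 = 27.3333/5 = 5.4667
  S[A,B] = ((2.6667)·(3.1667) + (-0.3333)·(-0.8333) + (-0.3333)·(-3.8333) + (-1.3333)·(3.1667) + (-3.3333)·(2.1667) + (2.6667)·(-3.8333)) / 5 = -11.6667/5 = -2.3333
  S[A,C] = ((2.6667)·(2.5) + (-0.3333)·(0.5) + (-0.3333)·(0.5) + (-1.3333)·(-2.5) + (-3.3333)·(-1.5) + (2.6667)·(0.5)) / 5 = 16/5 = 3.2
  S[B,B] = ((3.1667)·(3.1667) + (-0.8333)·(-0.8333) + (-3.8333)·(-3.8333) + (3.1667)·(3.1667) + (2.1667)·(2.1667) + (-3.8333)·(-3.8333)) / 5 = 54.8333/5 = 10.9667
  S[B,C] = ((3.1667)·(2.5) + (-0.8333)·(0.5) + (-3.8333)·(0.5) + (3.1667)·(-2.5) + (2.1667)·(-1.5) + (-3.8333)·(0.5)) / 5 = -7.5/5 = -1.5
  S[C,C] = ((2.5)·(2.5) + (0.5)·(0.5) + (0.5)·(0.5) + (-2.5)·(-2.5) + (-1.5)·(-1.5) + (0.5)·(0.5)) / 5 = 15.5/5 = 3.1

S is symmetric (S[j,i] = S[i,j]). Assembling:

S = [[5.4667, -2.3333, 3.2],
 [-2.3333, 10.9667, -1.5],
 [3.2, -1.5, 3.1]]


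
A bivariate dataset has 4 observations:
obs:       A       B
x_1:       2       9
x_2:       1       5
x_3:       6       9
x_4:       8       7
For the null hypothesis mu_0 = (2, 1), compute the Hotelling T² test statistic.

Step 1 — sample mean vector:
  mean(A) = (2 + 1 + 6 + 8) / 4 = 17/4 = 4.25
  mean(B) = (9 + 5 + 9 + 7) / 4 = 30/4 = 7.5
  x̄ = (4.25, 7.5),  deviation x̄ - mu_0 = (4.25, 7.5) - (2, 1) = (2.25, 6.5).

Step 2 — sample covariance matrix, S[i,j] = (1/(n-1)) · Σ_k (x_{k,i} - mean_i) · (x_{k,j} - mean_j), divisor n-1 = 3:
  S[A,A] = ((-2.25)·(-2.25) + (-3.25)·(-3.25) + (1.75)·(1.75) + (3.75)·(3.75)) / 3 = 32.75/3 = 10.9167
  S[A,B] = ((-2.25)·(1.5) + (-3.25)·(-2.5) + (1.75)·(1.5) + (3.75)·(-0.5)) / 3 = 5.5/3 = 1.8333
  S[B,B] = ((1.5)·(1.5) + (-2.5)·(-2.5) + (1.5)·(1.5) + (-0.5)·(-0.5)) / 3 = 11/3 = 3.6667
  S = [[10.9167, 1.8333],
 [1.8333, 3.6667]].

Step 3 — invert S. det(S) = 10.9167·3.6667 - (1.8333)² = 36.6667.
  S^{-1} = (1/det) · [[d, -b], [-b, a]] = [[0.1, -0.05],
 [-0.05, 0.2977]].

Step 4 — quadratic form (x̄ - mu_0)^T · S^{-1} · (x̄ - mu_0):
  S^{-1} · (x̄ - mu_0) = (-0.1, 1.8227),
  (x̄ - mu_0)^T · [...] = (2.25)·(-0.1) + (6.5)·(1.8227) = 11.6227.

Step 5 — scale by n: T² = 4 · 11.6227 = 46.4909.

T² ≈ 46.4909


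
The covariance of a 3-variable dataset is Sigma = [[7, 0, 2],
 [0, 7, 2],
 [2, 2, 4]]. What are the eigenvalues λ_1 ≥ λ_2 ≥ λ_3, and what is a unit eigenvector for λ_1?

Step 1 — characteristic polynomial p(λ) = det(λI - Sigma) = λ³ - tr·λ² + c_1·λ - det, where tr = trace, c_1 = sum of the principal 2×2 minors, det = det(Sigma):
  tr = 7 + 7 + 4 = 18,
  c_1 = (7·7 - (0)²) + (7·4 - (2)²) + (7·4 - (2)²) = 49 + 24 + 24 = 97,
  det = 7·(7·4 - (2)²) - (0)·((0)·4 - (2)·(2)) + (2)·((0)·(2) - 7·(2)) = 7·(24) - (0)·(-4) + (2)·(-14) = 140.
  So p(λ) = λ³ - 18λ² + 97λ - 140.
Step 2 — look for an integer root (rational root theorem: any rational root is an integer divisor of 140). Testing λ = 7:
  p(7) = 343 - 882 + 679 - 140 = 0  ✓
  Dividing out (λ - 7): p(λ) = (λ - 7)(λ² - 11λ + 20).
Step 3 — remaining eigenvalues from the quadratic λ² - 11λ + 20 = 0:
  Δ = 11² - 4·20 = 121 - 80 = 41,  λ = (11 ± √41)/2 = (11 ± 6.4031)/2 ≈ 8.7016 or 2.2984.
  Sorted: λ_1 = 8.7016,  λ_2 = 7,  λ_3 = 2.2984  (check: sum = 18 = tr ✓).

Step 4 — unit eigenvector for λ_1 ≈ 8.7016: v spans the null space of (Sigma - λ_1 I), whose rows are
  r_1 = (-1.7016, 0, 2),  r_2 = (0, -1.7016, 2),  r_3 = (2, 2, -4.7016).
  v is orthogonal to every row, so take v ∝ r_1 × r_2 = ((0)·(2) - (2)·(-1.7016), (2)·(0) - (-1.7016)·(2), (-1.7016)·(-1.7016) - (0)·(0)) ≈ (3.4031, 3.4031, 2.8953).
  Let u = (3.4031, 3.4031, 2.8953).
  ||u|| = √((3.4031)² + (3.4031)² + (2.8953)²) = √(31.5454) ≈ 5.6165,  v_1 = u/||u|| ≈ (0.6059, 0.6059, 0.5155) (||v_1|| = 1).

λ_1 = 8.7016,  λ_2 = 7,  λ_3 = 2.2984;  v_1 ≈ (0.6059, 0.6059, 0.5155)


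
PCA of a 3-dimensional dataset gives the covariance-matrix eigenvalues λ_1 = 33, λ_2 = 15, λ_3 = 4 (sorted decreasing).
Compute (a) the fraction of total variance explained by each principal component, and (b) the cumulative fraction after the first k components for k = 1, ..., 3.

Step 1 — total variance = trace(Sigma) = Σ λ_i = 33 + 15 + 4 = 52.

Step 2 — fraction explained by component i = λ_i / Σ λ:
  PC1: 33/52 = 0.6346
  PC2: 15/52 = 0.2885
  PC3: 4/52 = 0.0769

Step 3 — cumulative fraction after k components = (λ_1 + ... + λ_k) / Σ λ:
  k = 1: 33/52 = 0.6346
  k = 2: (33 + 15)/52 = 48/52 = 0.9231
  k = 3: (33 + 15 + 4)/52 = 52/52 = 1

Summary (fraction, with percent):

explained: PC1 0.6346 (63.46%), PC2 0.2885 (28.85%), PC3 0.0769 (7.69%);  cumulative: 0.6346, 0.9231, 1


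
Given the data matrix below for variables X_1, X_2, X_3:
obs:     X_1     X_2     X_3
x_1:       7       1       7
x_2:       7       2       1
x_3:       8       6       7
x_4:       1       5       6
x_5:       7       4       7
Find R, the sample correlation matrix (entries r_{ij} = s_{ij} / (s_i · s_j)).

Step 1 — column means:
  mean(X_1) = (7 + 7 + 8 + 1 + 7) / 5 = 30/5 = 6
  mean(X_2) = (1 + 2 + 6 + 5 + 4) / 5 = 18/5 = 3.6
  mean(X_3) = (7 + 1 + 7 + 6 + 7) / 5 = 28/5 = 5.6

Step 2 — sample variances and covariances s[i,j] = (1/(n-1)) · Σ_k (x_{k,i} - mean_i) · (x_{k,j} - mean_j), with n-1 = 4:
  s[X_1,X_1] = ((1)·(1) + (1)·(1) + (2)·(2) + (-5)·(-5) + (1)·(1)) / 4 = 32/4 = 8
  s[X_1,X_2] = ((1)·(-2.6) + (1)·(-1.6) + (2)·(2.4) + (-5)·(1.4) + (1)·(0.4)) / 4 = -6/4 = -1.5
  s[X_1,X_3] = ((1)·(1.4) + (1)·(-4.6) + (2)·(1.4) + (-5)·(0.4) + (1)·(1.4)) / 4 = -1/4 = -0.25
  s[X_2,X_2] = ((-2.6)·(-2.6) + (-1.6)·(-1.6) + (2.4)·(2.4) + (1.4)·(1.4) + (0.4)·(0.4)) / 4 = 17.2/4 = 4.3
  s[X_2,X_3] = ((-2.6)·(1.4) + (-1.6)·(-4.6) + (2.4)·(1.4) + (1.4)·(0.4) + (0.4)·(1.4)) / 4 = 8.2/4 = 2.05
  s[X_3,X_3] = ((1.4)·(1.4) + (-4.6)·(-4.6) + (1.4)·(1.4) + (0.4)·(0.4) + (1.4)·(1.4)) / 4 = 27.2/4 = 6.8
  Sample standard deviations s_i = √(s[i,i]):
  s(X_1) = √(8) = 2.8284
  s(X_2) = √(4.3) = 2.0736
  s(X_3) = √(6.8) = 2.6077

Step 3 — r_{ij} = s_{ij} / (s_i · s_j):
  r[X_1,X_1] = 1 (diagonal).
  r[X_1,X_2] = -1.5 / (2.8284 · 2.0736) = -1.5 / 5.8652 = -0.2557
  r[X_1,X_3] = -0.25 / (2.8284 · 2.6077) = -0.25 / 7.3756 = -0.0339
  r[X_2,X_2] = 1 (diagonal).
  r[X_2,X_3] = 2.05 / (2.0736 · 2.6077) = 2.05 / 5.4074 = 0.3791
  r[X_3,X_3] = 1 (diagonal).

R is symmetric with unit diagonal. Assembling:

R = [[1, -0.2557, -0.0339],
 [-0.2557, 1, 0.3791],
 [-0.0339, 0.3791, 1]]


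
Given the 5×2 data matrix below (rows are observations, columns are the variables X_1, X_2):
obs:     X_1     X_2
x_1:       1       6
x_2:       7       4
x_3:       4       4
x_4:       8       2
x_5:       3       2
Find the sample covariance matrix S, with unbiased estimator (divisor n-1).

Step 1 — column means:
  mean(X_1) = (1 + 7 + 4 + 8 + 3) / 5 = 23/5 = 4.6
  mean(X_2) = (6 + 4 + 4 + 2 + 2) / 5 = 18/5 = 3.6

Step 2 — sample covariance S[i,j] = (1/(n-1)) · Σ_k (x_{k,i} - mean_i) · (x_{k,j} - mean_j), with n-1 = 4.
  S[X_1,X_1] = ((-3.6)·(-3.6) + (2.4)·(2.4) + (-0.6)·(-0.6) + (3.4)·(3.4) + (-1.6)·(-1.6)) / 4 = 33.2/4 = 8.3
  S[X_1,X_2] = ((-3.6)·(2.4) + (2.4)·(0.4) + (-0.6)·(0.4) + (3.4)·(-1.6) + (-1.6)·(-1.6)) / 4 = -10.8/4 = -2.7
  S[X_2,X_2] = ((2.4)·(2.4) + (0.4)·(0.4) + (0.4)·(0.4) + (-1.6)·(-1.6) + (-1.6)·(-1.6)) / 4 = 11.2/4 = 2.8

S is symmetric (S[j,i] = S[i,j]). Assembling:

S = [[8.3, -2.7],
 [-2.7, 2.8]]


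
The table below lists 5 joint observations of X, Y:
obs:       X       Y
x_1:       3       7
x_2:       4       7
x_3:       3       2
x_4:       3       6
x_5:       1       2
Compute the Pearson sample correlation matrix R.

Step 1 — column means:
  mean(X) = (3 + 4 + 3 + 3 + 1) / 5 = 14/5 = 2.8
  mean(Y) = (7 + 7 + 2 + 6 + 2) / 5 = 24/5 = 4.8

Step 2 — sample variances and covariances s[i,j] = (1/(n-1)) · Σ_k (x_{k,i} - mean_i) · (x_{k,j} - mean_j), with n-1 = 4:
  s[X,X] = ((0.2)·(0.2) + (1.2)·(1.2) + (0.2)·(0.2) + (0.2)·(0.2) + (-1.8)·(-1.8)) / 4 = 4.8/4 = 1.2
  s[X,Y] = ((0.2)·(2.2) + (1.2)·(2.2) + (0.2)·(-2.8) + (0.2)·(1.2) + (-1.8)·(-2.8)) / 4 = 7.8/4 = 1.95
  s[Y,Y] = ((2.2)·(2.2) + (2.2)·(2.2) + (-2.8)·(-2.8) + (1.2)·(1.2) + (-2.8)·(-2.8)) / 4 = 26.8/4 = 6.7
  Sample standard deviations s_i = √(s[i,i]):
  s(X) = √(1.2) = 1.0954
  s(Y) = √(6.7) = 2.5884

Step 3 — r_{ij} = s_{ij} / (s_i · s_j):
  r[X,X] = 1 (diagonal).
  r[X,Y] = 1.95 / (1.0954 · 2.5884) = 1.95 / 2.8355 = 0.6877
  r[Y,Y] = 1 (diagonal).

R is symmetric with unit diagonal. Assembling:

R = [[1, 0.6877],
 [0.6877, 1]]


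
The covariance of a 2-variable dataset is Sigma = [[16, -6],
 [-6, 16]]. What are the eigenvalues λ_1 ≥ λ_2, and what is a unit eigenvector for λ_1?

Step 1 — characteristic polynomial of 2×2 Sigma:
  det(Sigma - λI) = λ² - trace · λ + det = 0.
  trace = 16 + 16 = 32, det = 16·16 - (-6)² = 220.
Step 2 — discriminant:
  Δ = trace² - 4·det = 1024 - 880 = 144.
Step 3 — eigenvalues:
  λ = (trace ± √Δ)/2 = (32 ± 12)/2,
  λ_1 = 22,  λ_2 = 10.

Step 4 — unit eigenvector for λ_1: solve (Sigma - λ_1 I)v = 0. First row:
  (16 - 22)·v_x + (-6)·v_y = 0, i.e. (-6)·v_x + (-6)·v_y = 0,
  so v ∝ (b, λ_1 - a) = (-6, 6); multiply by -1 so the first entry is positive: u = (6, -6).
  ||u|| = √((6)² + (-6)²) = √(72) ≈ 8.4853,
  v_1 = u/||u|| ≈ (0.7071, -0.7071) (||v_1|| = 1).

λ_1 = 22,  λ_2 = 10;  v_1 ≈ (0.7071, -0.7071)


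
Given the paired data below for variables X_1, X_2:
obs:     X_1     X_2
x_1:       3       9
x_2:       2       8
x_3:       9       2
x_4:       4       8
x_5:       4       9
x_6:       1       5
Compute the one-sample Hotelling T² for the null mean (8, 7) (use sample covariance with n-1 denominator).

Step 1 — sample mean vector:
  mean(X_1) = (3 + 2 + 9 + 4 + 4 + 1) / 6 = 23/6 = 3.8333
  mean(X_2) = (9 + 8 + 2 + 8 + 9 + 5) / 6 = 41/6 = 6.8333
  x̄ = (3.8333, 6.8333),  deviation x̄ - mu_0 = (3.8333, 6.8333) - (8, 7) = (-4.1667, -0.1667).

Step 2 — sample covariance matrix, S[i,j] = (1/(n-1)) · Σ_k (x_{k,i} - mean_i) · (x_{k,j} - mean_j), divisor n-1 = 5:
  S[X_1,X_1] = ((-0.8333)·(-0.8333) + (-1.8333)·(-1.8333) + (5.1667)·(5.1667) + (0.1667)·(0.1667) + (0.1667)·(0.1667) + (-2.8333)·(-2.8333)) / 5 = 38.8333/5 = 7.7667
  S[X_1,X_2] = ((-0.8333)·(2.1667) + (-1.8333)·(1.1667) + (5.1667)·(-4.8333) + (0.1667)·(1.1667) + (0.1667)·(2.1667) + (-2.8333)·(-1.8333)) / 5 = -23.1667/5 = -4.6333
  S[X_2,X_2] = ((2.1667)·(2.1667) + (1.1667)·(1.1667) + (-4.8333)·(-4.8333) + (1.1667)·(1.1667) + (2.1667)·(2.1667) + (-1.8333)·(-1.8333)) / 5 = 38.8333/5 = 7.7667
  S = [[7.7667, -4.6333],
 [-4.6333, 7.7667]].

Step 3 — invert S. det(S) = 7.7667·7.7667 - (-4.6333)² = 38.8533.
  S^{-1} = (1/det) · [[d, -b], [-b, a]] = [[0.1999, 0.1193],
 [0.1193, 0.1999]].

Step 4 — quadratic form (x̄ - mu_0)^T · S^{-1} · (x̄ - mu_0):
  S^{-1} · (x̄ - mu_0) = (-0.8528, -0.5302),
  (x̄ - mu_0)^T · [...] = (-4.1667)·(-0.8528) + (-0.1667)·(-0.5302) = 3.6416.

Step 5 — scale by n: T² = 6 · 3.6416 = 21.8497.

T² ≈ 21.8497


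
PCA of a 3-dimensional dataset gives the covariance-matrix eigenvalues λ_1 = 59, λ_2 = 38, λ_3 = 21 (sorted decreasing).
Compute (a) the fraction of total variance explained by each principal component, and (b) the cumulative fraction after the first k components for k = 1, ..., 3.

Step 1 — total variance = trace(Sigma) = Σ λ_i = 59 + 38 + 21 = 118.

Step 2 — fraction explained by component i = λ_i / Σ λ:
  PC1: 59/118 = 0.5
  PC2: 38/118 = 0.322
  PC3: 21/118 = 0.178

Step 3 — cumulative fraction after k components = (λ_1 + ... + λ_k) / Σ λ:
  k = 1: 59/118 = 0.5
  k = 2: (59 + 38)/118 = 97/118 = 0.822
  k = 3: (59 + 38 + 21)/118 = 118/118 = 1

Summary (fraction, with percent):

explained: PC1 0.5 (50%), PC2 0.322 (32.2%), PC3 0.178 (17.8%);  cumulative: 0.5, 0.822, 1


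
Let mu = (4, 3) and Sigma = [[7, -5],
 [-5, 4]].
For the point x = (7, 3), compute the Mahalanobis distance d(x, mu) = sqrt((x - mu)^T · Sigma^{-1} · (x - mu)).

Step 1 — centre the observation: (x - mu) = (3, 0).

Step 2 — invert Sigma. det(Sigma) = 7·4 - (-5)² = 3.
  Sigma^{-1} = (1/det) · [[d, -b], [-b, a]] = [[1.3333, 1.6667],
 [1.6667, 2.3333]].

Step 3 — form the quadratic (x - mu)^T · Sigma^{-1} · (x - mu):
  Sigma^{-1} · (x - mu) = (4, 5).
  (x - mu)^T · [Sigma^{-1} · (x - mu)] = (3)·(4) + (0)·(5) = 12.

Step 4 — take square root: d = √(12) ≈ 3.4641.

d(x, mu) = √(12) ≈ 3.4641


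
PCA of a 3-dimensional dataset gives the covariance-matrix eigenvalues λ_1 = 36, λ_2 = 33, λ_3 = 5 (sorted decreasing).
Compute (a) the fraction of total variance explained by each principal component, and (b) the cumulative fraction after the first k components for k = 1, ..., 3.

Step 1 — total variance = trace(Sigma) = Σ λ_i = 36 + 33 + 5 = 74.

Step 2 — fraction explained by component i = λ_i / Σ λ:
  PC1: 36/74 = 0.4865
  PC2: 33/74 = 0.4459
  PC3: 5/74 = 0.0676

Step 3 — cumulative fraction after k components = (λ_1 + ... + λ_k) / Σ λ:
  k = 1: 36/74 = 0.4865
  k = 2: (36 + 33)/74 = 69/74 = 0.9324
  k = 3: (36 + 33 + 5)/74 = 74/74 = 1

Summary (fraction, with percent):

explained: PC1 0.4865 (48.65%), PC2 0.4459 (44.59%), PC3 0.0676 (6.76%);  cumulative: 0.4865, 0.9324, 1


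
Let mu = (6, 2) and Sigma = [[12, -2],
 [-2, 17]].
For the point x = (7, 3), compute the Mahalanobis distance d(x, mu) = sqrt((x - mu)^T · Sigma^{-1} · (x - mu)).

Step 1 — centre the observation: (x - mu) = (1, 1).

Step 2 — invert Sigma. det(Sigma) = 12·17 - (-2)² = 200.
  Sigma^{-1} = (1/det) · [[d, -b], [-b, a]] = [[0.085, 0.01],
 [0.01, 0.06]].

Step 3 — form the quadratic (x - mu)^T · Sigma^{-1} · (x - mu):
  Sigma^{-1} · (x - mu) = (0.095, 0.07).
  (x - mu)^T · [Sigma^{-1} · (x - mu)] = (1)·(0.095) + (1)·(0.07) = 0.165.

Step 4 — take square root: d = √(0.165) ≈ 0.4062.

d(x, mu) = √(0.165) ≈ 0.4062


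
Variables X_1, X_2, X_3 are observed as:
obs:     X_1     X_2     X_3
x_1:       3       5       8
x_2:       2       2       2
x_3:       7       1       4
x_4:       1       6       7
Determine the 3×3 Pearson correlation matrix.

Step 1 — column means:
  mean(X_1) = (3 + 2 + 7 + 1) / 4 = 13/4 = 3.25
  mean(X_2) = (5 + 2 + 1 + 6) / 4 = 14/4 = 3.5
  mean(X_3) = (8 + 2 + 4 + 7) / 4 = 21/4 = 5.25

Step 2 — sample variances and covariances s[i,j] = (1/(n-1)) · Σ_k (x_{k,i} - mean_i) · (x_{k,j} - mean_j), with n-1 = 3:
  s[X_1,X_1] = ((-0.25)·(-0.25) + (-1.25)·(-1.25) + (3.75)·(3.75) + (-2.25)·(-2.25)) / 3 = 20.75/3 = 6.9167
  s[X_1,X_2] = ((-0.25)·(1.5) + (-1.25)·(-1.5) + (3.75)·(-2.5) + (-2.25)·(2.5)) / 3 = -13.5/3 = -4.5
  s[X_1,X_3] = ((-0.25)·(2.75) + (-1.25)·(-3.25) + (3.75)·(-1.25) + (-2.25)·(1.75)) / 3 = -5.25/3 = -1.75
  s[X_2,X_2] = ((1.5)·(1.5) + (-1.5)·(-1.5) + (-2.5)·(-2.5) + (2.5)·(2.5)) / 3 = 17/3 = 5.6667
  s[X_2,X_3] = ((1.5)·(2.75) + (-1.5)·(-3.25) + (-2.5)·(-1.25) + (2.5)·(1.75)) / 3 = 16.5/3 = 5.5
  s[X_3,X_3] = ((2.75)·(2.75) + (-3.25)·(-3.25) + (-1.25)·(-1.25) + (1.75)·(1.75)) / 3 = 22.75/3 = 7.5833
  Sample standard deviations s_i = √(s[i,i]):
  s(X_1) = √(6.9167) = 2.63
  s(X_2) = √(5.6667) = 2.3805
  s(X_3) = √(7.5833) = 2.7538

Step 3 — r_{ij} = s_{ij} / (s_i · s_j):
  r[X_1,X_1] = 1 (diagonal).
  r[X_1,X_2] = -4.5 / (2.63 · 2.3805) = -4.5 / 6.2605 = -0.7188
  r[X_1,X_3] = -1.75 / (2.63 · 2.7538) = -1.75 / 7.2423 = -0.2416
  r[X_2,X_2] = 1 (diagonal).
  r[X_2,X_3] = 5.5 / (2.3805 · 2.7538) = 5.5 / 6.5553 = 0.839
  r[X_3,X_3] = 1 (diagonal).

R is symmetric with unit diagonal. Assembling:

R = [[1, -0.7188, -0.2416],
 [-0.7188, 1, 0.839],
 [-0.2416, 0.839, 1]]


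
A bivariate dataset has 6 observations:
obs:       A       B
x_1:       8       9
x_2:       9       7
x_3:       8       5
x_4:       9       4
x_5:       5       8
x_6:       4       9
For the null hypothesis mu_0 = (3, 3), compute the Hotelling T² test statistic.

Step 1 — sample mean vector:
  mean(A) = (8 + 9 + 8 + 9 + 5 + 4) / 6 = 43/6 = 7.1667
  mean(B) = (9 + 7 + 5 + 4 + 8 + 9) / 6 = 42/6 = 7
  x̄ = (7.1667, 7),  deviation x̄ - mu_0 = (7.1667, 7) - (3, 3) = (4.1667, 4).

Step 2 — sample covariance matrix, S[i,j] = (1/(n-1)) · Σ_k (x_{k,i} - mean_i) · (x_{k,j} - mean_j), divisor n-1 = 5:
  S[A,A] = ((0.8333)·(0.8333) + (1.8333)·(1.8333) + (0.8333)·(0.8333) + (1.8333)·(1.8333) + (-2.1667)·(-2.1667) + (-3.1667)·(-3.1667)) / 5 = 22.8333/5 = 4.5667
  S[A,B] = ((0.8333)·(2) + (1.8333)·(0) + (0.8333)·(-2) + (1.8333)·(-3) + (-2.1667)·(1) + (-3.1667)·(2)) / 5 = -14/5 = -2.8
  S[B,B] = ((2)·(2) + (0)·(0) + (-2)·(-2) + (-3)·(-3) + (1)·(1) + (2)·(2)) / 5 = 22/5 = 4.4
  S = [[4.5667, -2.8],
 [-2.8, 4.4]].

Step 3 — invert S. det(S) = 4.5667·4.4 - (-2.8)² = 12.2533.
  S^{-1} = (1/det) · [[d, -b], [-b, a]] = [[0.3591, 0.2285],
 [0.2285, 0.3727]].

Step 4 — quadratic form (x̄ - mu_0)^T · S^{-1} · (x̄ - mu_0):
  S^{-1} · (x̄ - mu_0) = (2.4102, 2.4429),
  (x̄ - mu_0)^T · [...] = (4.1667)·(2.4102) + (4)·(2.4429) = 19.8141.

Step 5 — scale by n: T² = 6 · 19.8141 = 118.8847.

T² ≈ 118.8847


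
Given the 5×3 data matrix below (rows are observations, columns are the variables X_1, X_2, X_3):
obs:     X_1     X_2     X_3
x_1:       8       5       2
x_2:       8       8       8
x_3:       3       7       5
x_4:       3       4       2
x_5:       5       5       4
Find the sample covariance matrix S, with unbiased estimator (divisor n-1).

Step 1 — column means:
  mean(X_1) = (8 + 8 + 3 + 3 + 5) / 5 = 27/5 = 5.4
  mean(X_2) = (5 + 8 + 7 + 4 + 5) / 5 = 29/5 = 5.8
  mean(X_3) = (2 + 8 + 5 + 2 + 4) / 5 = 21/5 = 4.2

Step 2 — sample covariance S[i,j] = (1/(n-1)) · Σ_k (x_{k,i} - mean_i) · (x_{k,j} - mean_j), with n-1 = 4.
  S[X_1,X_1] = ((2.6)·(2.6) + (2.6)·(2.6) + (-2.4)·(-2.4) + (-2.4)·(-2.4) + (-0.4)·(-0.4)) / 4 = 25.2/4 = 6.3
  S[X_1,X_2] = ((2.6)·(-0.8) + (2.6)·(2.2) + (-2.4)·(1.2) + (-2.4)·(-1.8) + (-0.4)·(-0.8)) / 4 = 5.4/4 = 1.35
  S[X_1,X_3] = ((2.6)·(-2.2) + (2.6)·(3.8) + (-2.4)·(0.8) + (-2.4)·(-2.2) + (-0.4)·(-0.2)) / 4 = 7.6/4 = 1.9
  S[X_2,X_2] = ((-0.8)·(-0.8) + (2.2)·(2.2) + (1.2)·(1.2) + (-1.8)·(-1.8) + (-0.8)·(-0.8)) / 4 = 10.8/4 = 2.7
  S[X_2,X_3] = ((-0.8)·(-2.2) + (2.2)·(3.8) + (1.2)·(0.8) + (-1.8)·(-2.2) + (-0.8)·(-0.2)) / 4 = 15.2/4 = 3.8
  S[X_3,X_3] = ((-2.2)·(-2.2) + (3.8)·(3.8) + (0.8)·(0.8) + (-2.2)·(-2.2) + (-0.2)·(-0.2)) / 4 = 24.8/4 = 6.2

S is symmetric (S[j,i] = S[i,j]). Assembling:

S = [[6.3, 1.35, 1.9],
 [1.35, 2.7, 3.8],
 [1.9, 3.8, 6.2]]


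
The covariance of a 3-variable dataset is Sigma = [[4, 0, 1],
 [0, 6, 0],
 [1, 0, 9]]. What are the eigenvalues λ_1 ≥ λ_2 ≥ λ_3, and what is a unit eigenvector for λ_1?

Step 1 — characteristic polynomial p(λ) = det(λI - Sigma) = λ³ - tr·λ² + c_1·λ - det, where tr = trace, c_1 = sum of the principal 2×2 minors, det = det(Sigma):
  tr = 4 + 6 + 9 = 19,
  c_1 = (4·6 - (0)²) + (4·9 - (1)²) + (6·9 - (0)²) = 24 + 35 + 54 = 113,
  det = 4·(6·9 - (0)²) - (0)·((0)·9 - (0)·(1)) + (1)·((0)·(0) - 6·(1)) = 4·(54) - (0)·(0) + (1)·(-6) = 210.
  So p(λ) = λ³ - 19λ² + 113λ - 210.
Step 2 — look for an integer root (rational root theorem: any rational root is an integer divisor of 210). Testing λ = 6:
  p(6) = 216 - 684 + 678 - 210 = 0  ✓
  Dividing out (λ - 6): p(λ) = (λ - 6)(λ² - 13λ + 35).
Step 3 — remaining eigenvalues from the quadratic λ² - 13λ + 35 = 0:
  Δ = 13² - 4·35 = 169 - 140 = 29,  λ = (13 ± √29)/2 = (13 ± 5.3852)/2 ≈ 9.1926 or 3.8074.
  Sorted: λ_1 = 9.1926,  λ_2 = 6,  λ_3 = 3.8074  (check: sum = 19 = tr ✓).

Step 4 — unit eigenvector for λ_1 ≈ 9.1926: v spans the null space of (Sigma - λ_1 I), whose rows are
  r_1 = (-5.1926, 0, 1),  r_2 = (0, -3.1926, 0),  r_3 = (1, 0, -0.1926).
  v is orthogonal to every row, so take v ∝ r_1 × r_2 = ((0)·(0) - (1)·(-3.1926), (1)·(0) - (-5.1926)·(0), (-5.1926)·(-3.1926) - (0)·(0)) ≈ (3.1926, 0, 16.5777).
  Let u = (3.1926, 0, 16.5777).
  ||u|| = √((3.1926)² + (0)² + (16.5777)²) = √(285.0143) ≈ 16.8824,  v_1 = u/||u|| ≈ (0.1891, 0, 0.982) (||v_1|| = 1).

λ_1 = 9.1926,  λ_2 = 6,  λ_3 = 3.8074;  v_1 ≈ (0.1891, 0, 0.982)


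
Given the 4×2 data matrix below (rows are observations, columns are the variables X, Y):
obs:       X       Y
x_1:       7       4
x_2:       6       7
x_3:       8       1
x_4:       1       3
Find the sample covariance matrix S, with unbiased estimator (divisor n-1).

Step 1 — column means:
  mean(X) = (7 + 6 + 8 + 1) / 4 = 22/4 = 5.5
  mean(Y) = (4 + 7 + 1 + 3) / 4 = 15/4 = 3.75

Step 2 — sample covariance S[i,j] = (1/(n-1)) · Σ_k (x_{k,i} - mean_i) · (x_{k,j} - mean_j), with n-1 = 3.
  S[X,X] = ((1.5)·(1.5) + (0.5)·(0.5) + (2.5)·(2.5) + (-4.5)·(-4.5)) / 3 = 29/3 = 9.6667
  S[X,Y] = ((1.5)·(0.25) + (0.5)·(3.25) + (2.5)·(-2.75) + (-4.5)·(-0.75)) / 3 = -1.5/3 = -0.5
  S[Y,Y] = ((0.25)·(0.25) + (3.25)·(3.25) + (-2.75)·(-2.75) + (-0.75)·(-0.75)) / 3 = 18.75/3 = 6.25

S is symmetric (S[j,i] = S[i,j]). Assembling:

S = [[9.6667, -0.5],
 [-0.5, 6.25]]


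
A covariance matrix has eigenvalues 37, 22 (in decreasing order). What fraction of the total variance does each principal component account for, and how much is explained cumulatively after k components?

Step 1 — total variance = trace(Sigma) = Σ λ_i = 37 + 22 = 59.

Step 2 — fraction explained by component i = λ_i / Σ λ:
  PC1: 37/59 = 0.6271
  PC2: 22/59 = 0.3729

Step 3 — cumulative fraction after k components = (λ_1 + ... + λ_k) / Σ λ:
  k = 1: 37/59 = 0.6271
  k = 2: (37 + 22)/59 = 59/59 = 1

Summary (fraction, with percent):

explained: PC1 0.6271 (62.71%), PC2 0.3729 (37.29%);  cumulative: 0.6271, 1


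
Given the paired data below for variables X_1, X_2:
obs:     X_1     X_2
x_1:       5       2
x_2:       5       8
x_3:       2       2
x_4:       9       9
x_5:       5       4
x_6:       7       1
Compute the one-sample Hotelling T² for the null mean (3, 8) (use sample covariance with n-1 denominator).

Step 1 — sample mean vector:
  mean(X_1) = (5 + 5 + 2 + 9 + 5 + 7) / 6 = 33/6 = 5.5
  mean(X_2) = (2 + 8 + 2 + 9 + 4 + 1) / 6 = 26/6 = 4.3333
  x̄ = (5.5, 4.3333),  deviation x̄ - mu_0 = (5.5, 4.3333) - (3, 8) = (2.5, -3.6667).

Step 2 — sample covariance matrix, S[i,j] = (1/(n-1)) · Σ_k (x_{k,i} - mean_i) · (x_{k,j} - mean_j), divisor n-1 = 5:
  S[X_1,X_1] = ((-0.5)·(-0.5) + (-0.5)·(-0.5) + (-3.5)·(-3.5) + (3.5)·(3.5) + (-0.5)·(-0.5) + (1.5)·(1.5)) / 5 = 27.5/5 = 5.5
  S[X_1,X_2] = ((-0.5)·(-2.3333) + (-0.5)·(3.6667) + (-3.5)·(-2.3333) + (3.5)·(4.6667) + (-0.5)·(-0.3333) + (1.5)·(-3.3333)) / 5 = 19/5 = 3.8
  S[X_2,X_2] = ((-2.3333)·(-2.3333) + (3.6667)·(3.6667) + (-2.3333)·(-2.3333) + (4.6667)·(4.6667) + (-0.3333)·(-0.3333) + (-3.3333)·(-3.3333)) / 5 = 57.3333/5 = 11.4667
  S = [[5.5, 3.8],
 [3.8, 11.4667]].

Step 3 — invert S. det(S) = 5.5·11.4667 - (3.8)² = 48.6267.
  S^{-1} = (1/det) · [[d, -b], [-b, a]] = [[0.2358, -0.0781],
 [-0.0781, 0.1131]].

Step 4 — quadratic form (x̄ - mu_0)^T · S^{-1} · (x̄ - mu_0):
  S^{-1} · (x̄ - mu_0) = (0.8761, -0.6101),
  (x̄ - mu_0)^T · [...] = (2.5)·(0.8761) + (-3.6667)·(-0.6101) = 4.4272.

Step 5 — scale by n: T² = 6 · 4.4272 = 26.5629.

T² ≈ 26.5629


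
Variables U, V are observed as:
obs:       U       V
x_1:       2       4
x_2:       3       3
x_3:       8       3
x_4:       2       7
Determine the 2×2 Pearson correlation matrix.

Step 1 — column means:
  mean(U) = (2 + 3 + 8 + 2) / 4 = 15/4 = 3.75
  mean(V) = (4 + 3 + 3 + 7) / 4 = 17/4 = 4.25

Step 2 — sample variances and covariances s[i,j] = (1/(n-1)) · Σ_k (x_{k,i} - mean_i) · (x_{k,j} - mean_j), with n-1 = 3:
  s[U,U] = ((-1.75)·(-1.75) + (-0.75)·(-0.75) + (4.25)·(4.25) + (-1.75)·(-1.75)) / 3 = 24.75/3 = 8.25
  s[U,V] = ((-1.75)·(-0.25) + (-0.75)·(-1.25) + (4.25)·(-1.25) + (-1.75)·(2.75)) / 3 = -8.75/3 = -2.9167
  s[V,V] = ((-0.25)·(-0.25) + (-1.25)·(-1.25) + (-1.25)·(-1.25) + (2.75)·(2.75)) / 3 = 10.75/3 = 3.5833
  Sample standard deviations s_i = √(s[i,i]):
  s(U) = √(8.25) = 2.8723
  s(V) = √(3.5833) = 1.893

Step 3 — r_{ij} = s_{ij} / (s_i · s_j):
  r[U,U] = 1 (diagonal).
  r[U,V] = -2.9167 / (2.8723 · 1.893) = -2.9167 / 5.4371 = -0.5364
  r[V,V] = 1 (diagonal).

R is symmetric with unit diagonal. Assembling:

R = [[1, -0.5364],
 [-0.5364, 1]]


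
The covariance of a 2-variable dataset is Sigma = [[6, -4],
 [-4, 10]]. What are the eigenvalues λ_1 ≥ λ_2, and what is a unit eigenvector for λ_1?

Step 1 — characteristic polynomial of 2×2 Sigma:
  det(Sigma - λI) = λ² - trace · λ + det = 0.
  trace = 6 + 10 = 16, det = 6·10 - (-4)² = 44.
Step 2 — discriminant:
  Δ = trace² - 4·det = 256 - 176 = 80.
Step 3 — eigenvalues:
  λ = (trace ± √Δ)/2 = (16 ± 8.9443)/2,
  λ_1 = 12.4721,  λ_2 = 3.5279.

Step 4 — unit eigenvector for λ_1: solve (Sigma - λ_1 I)v = 0. First row:
  (6 - 12.4721)·v_x + (-4)·v_y = 0, i.e. (-6.4721)·v_x + (-4)·v_y = 0,
  so v ∝ (b, λ_1 - a) = (-4, 6.4721); multiply by -1 so the first entry is positive: u = (4, -6.4721).
  ||u|| = √((4)² + (-6.4721)²) = √(57.8885) ≈ 7.6085,
  v_1 = u/||u|| ≈ (0.5257, -0.8507) (||v_1|| = 1).

λ_1 = 12.4721,  λ_2 = 3.5279;  v_1 ≈ (0.5257, -0.8507)


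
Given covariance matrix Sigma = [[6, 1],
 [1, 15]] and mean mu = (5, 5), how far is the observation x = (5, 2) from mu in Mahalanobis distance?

Step 1 — centre the observation: (x - mu) = (0, -3).

Step 2 — invert Sigma. det(Sigma) = 6·15 - (1)² = 89.
  Sigma^{-1} = (1/det) · [[d, -b], [-b, a]] = [[0.1685, -0.0112],
 [-0.0112, 0.0674]].

Step 3 — form the quadratic (x - mu)^T · Sigma^{-1} · (x - mu):
  Sigma^{-1} · (x - mu) = (0.0337, -0.2022).
  (x - mu)^T · [Sigma^{-1} · (x - mu)] = (0)·(0.0337) + (-3)·(-0.2022) = 0.6067.

Step 4 — take square root: d = √(0.6067) ≈ 0.7789.

d(x, mu) = √(0.6067) ≈ 0.7789


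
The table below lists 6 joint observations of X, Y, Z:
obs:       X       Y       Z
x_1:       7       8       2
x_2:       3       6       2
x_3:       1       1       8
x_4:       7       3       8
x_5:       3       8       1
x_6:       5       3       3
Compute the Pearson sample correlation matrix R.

Step 1 — column means:
  mean(X) = (7 + 3 + 1 + 7 + 3 + 5) / 6 = 26/6 = 4.3333
  mean(Y) = (8 + 6 + 1 + 3 + 8 + 3) / 6 = 29/6 = 4.8333
  mean(Z) = (2 + 2 + 8 + 8 + 1 + 3) / 6 = 24/6 = 4

Step 2 — sample variances and covariances s[i,j] = (1/(n-1)) · Σ_k (x_{k,i} - mean_i) · (x_{k,j} - mean_j), with n-1 = 5:
  s[X,X] = ((2.6667)·(2.6667) + (-1.3333)·(-1.3333) + (-3.3333)·(-3.3333) + (2.6667)·(2.6667) + (-1.3333)·(-1.3333) + (0.6667)·(0.6667)) / 5 = 29.3333/5 = 5.8667
  s[X,Y] = ((2.6667)·(3.1667) + (-1.3333)·(1.1667) + (-3.3333)·(-3.8333) + (2.6667)·(-1.8333) + (-1.3333)·(3.1667) + (0.6667)·(-1.8333)) / 5 = 9.3333/5 = 1.8667
  s[X,Z] = ((2.6667)·(-2) + (-1.3333)·(-2) + (-3.3333)·(4) + (2.6667)·(4) + (-1.3333)·(-3) + (0.6667)·(-1)) / 5 = -2/5 = -0.4
  s[Y,Y] = ((3.1667)·(3.1667) + (1.1667)·(1.1667) + (-3.8333)·(-3.8333) + (-1.8333)·(-1.8333) + (3.1667)·(3.1667) + (-1.8333)·(-1.8333)) / 5 = 42.8333/5 = 8.5667
  s[Y,Z] = ((3.1667)·(-2) + (1.1667)·(-2) + (-3.8333)·(4) + (-1.8333)·(4) + (3.1667)·(-3) + (-1.8333)·(-1)) / 5 = -39/5 = -7.8
  s[Z,Z] = ((-2)·(-2) + (-2)·(-2) + (4)·(4) + (4)·(4) + (-3)·(-3) + (-1)·(-1)) / 5 = 50/5 = 10
  Sample standard deviations s_i = √(s[i,i]):
  s(X) = √(5.8667) = 2.4221
  s(Y) = √(8.5667) = 2.9269
  s(Z) = √(10) = 3.1623

Step 3 — r_{ij} = s_{ij} / (s_i · s_j):
  r[X,X] = 1 (diagonal).
  r[X,Y] = 1.8667 / (2.4221 · 2.9269) = 1.8667 / 7.0893 = 0.2633
  r[X,Z] = -0.4 / (2.4221 · 3.1623) = -0.4 / 7.6594 = -0.0522
  r[Y,Y] = 1 (diagonal).
  r[Y,Z] = -7.8 / (2.9269 · 3.1623) = -7.8 / 9.2556 = -0.8427
  r[Z,Z] = 1 (diagonal).

R is symmetric with unit diagonal. Assembling:

R = [[1, 0.2633, -0.0522],
 [0.2633, 1, -0.8427],
 [-0.0522, -0.8427, 1]]


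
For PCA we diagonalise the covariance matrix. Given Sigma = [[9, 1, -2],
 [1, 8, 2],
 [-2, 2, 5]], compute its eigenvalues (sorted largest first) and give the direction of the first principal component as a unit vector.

Step 1 — characteristic polynomial p(λ) = det(λI - Sigma) = λ³ - tr·λ² + c_1·λ - det, where tr = trace, c_1 = sum of the principal 2×2 minors, det = det(Sigma):
  tr = 9 + 8 + 5 = 22,
  c_1 = (9·8 - (1)²) + (9·5 - (-2)²) + (8·5 - (2)²) = 71 + 41 + 36 = 148,
  det = 9·(8·5 - (2)²) - (1)·((1)·5 - (2)·(-2)) + (-2)·((1)·(2) - 8·(-2)) = 9·(36) - (1)·(9) + (-2)·(18) = 279.
  So p(λ) = λ³ - 22λ² + 148λ - 279.
Step 2 — look for an integer root (rational root theorem: any rational root is an integer divisor of 279). Testing λ = 9:
  p(9) = 729 - 1782 + 1332 - 279 = 0  ✓
  Dividing out (λ - 9): p(λ) = (λ - 9)(λ² - 13λ + 31).
Step 3 — remaining eigenvalues from the quadratic λ² - 13λ + 31 = 0:
  Δ = 13² - 4·31 = 169 - 124 = 45,  λ = (13 ± √45)/2 = (13 ± 6.7082)/2 ≈ 9.8541 or 3.1459.
  Sorted: λ_1 = 9.8541,  λ_2 = 9,  λ_3 = 3.1459  (check: sum = 22 = tr ✓).

Step 4 — unit eigenvector for λ_1 ≈ 9.8541: v spans the null space of (Sigma - λ_1 I), whose rows are
  r_1 = (-0.8541, 1, -2),  r_2 = (1, -1.8541, 2),  r_3 = (-2, 2, -4.8541).
  v is orthogonal to every row, so take v ∝ r_1 × r_2 = ((1)·(2) - (-2)·(-1.8541), (-2)·(1) - (-0.8541)·(2), (-0.8541)·(-1.8541) - (1)·(1)) ≈ (-1.7082, -0.2918, 0.5836).
  Rescale (multiply by -1 so the first nonzero entry is positive): u = (1.7082, 0.2918, -0.5836).
  ||u|| = √((1.7082)² + (0.2918)² + (-0.5836)²) = √(3.3437) ≈ 1.8286,  v_1 = u/||u|| ≈ (0.9342, 0.1596, -0.3192) (||v_1|| = 1).

λ_1 = 9.8541,  λ_2 = 9,  λ_3 = 3.1459;  v_1 ≈ (0.9342, 0.1596, -0.3192)


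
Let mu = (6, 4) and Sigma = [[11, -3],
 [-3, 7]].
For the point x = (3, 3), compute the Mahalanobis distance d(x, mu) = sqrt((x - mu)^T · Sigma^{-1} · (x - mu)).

Step 1 — centre the observation: (x - mu) = (-3, -1).

Step 2 — invert Sigma. det(Sigma) = 11·7 - (-3)² = 68.
  Sigma^{-1} = (1/det) · [[d, -b], [-b, a]] = [[0.1029, 0.0441],
 [0.0441, 0.1618]].

Step 3 — form the quadratic (x - mu)^T · Sigma^{-1} · (x - mu):
  Sigma^{-1} · (x - mu) = (-0.3529, -0.2941).
  (x - mu)^T · [Sigma^{-1} · (x - mu)] = (-3)·(-0.3529) + (-1)·(-0.2941) = 1.3529.

Step 4 — take square root: d = √(1.3529) ≈ 1.1632.

d(x, mu) = √(1.3529) ≈ 1.1632


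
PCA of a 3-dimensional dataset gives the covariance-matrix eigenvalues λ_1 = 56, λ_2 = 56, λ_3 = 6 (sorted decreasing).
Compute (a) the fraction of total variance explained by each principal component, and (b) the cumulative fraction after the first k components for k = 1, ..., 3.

Step 1 — total variance = trace(Sigma) = Σ λ_i = 56 + 56 + 6 = 118.

Step 2 — fraction explained by component i = λ_i / Σ λ:
  PC1: 56/118 = 0.4746
  PC2: 56/118 = 0.4746
  PC3: 6/118 = 0.0508

Step 3 — cumulative fraction after k components = (λ_1 + ... + λ_k) / Σ λ:
  k = 1: 56/118 = 0.4746
  k = 2: (56 + 56)/118 = 112/118 = 0.9492
  k = 3: (56 + 56 + 6)/118 = 118/118 = 1

Summary (fraction, with percent):

explained: PC1 0.4746 (47.46%), PC2 0.4746 (47.46%), PC3 0.0508 (5.08%);  cumulative: 0.4746, 0.9492, 1


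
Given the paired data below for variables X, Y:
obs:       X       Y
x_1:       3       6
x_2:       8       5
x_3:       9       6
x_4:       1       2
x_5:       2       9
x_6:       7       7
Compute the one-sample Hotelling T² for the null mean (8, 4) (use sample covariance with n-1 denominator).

Step 1 — sample mean vector:
  mean(X) = (3 + 8 + 9 + 1 + 2 + 7) / 6 = 30/6 = 5
  mean(Y) = (6 + 5 + 6 + 2 + 9 + 7) / 6 = 35/6 = 5.8333
  x̄ = (5, 5.8333),  deviation x̄ - mu_0 = (5, 5.8333) - (8, 4) = (-3, 1.8333).

Step 2 — sample covariance matrix, S[i,j] = (1/(n-1)) · Σ_k (x_{k,i} - mean_i) · (x_{k,j} - mean_j), divisor n-1 = 5:
  S[X,X] = ((-2)·(-2) + (3)·(3) + (4)·(4) + (-4)·(-4) + (-3)·(-3) + (2)·(2)) / 5 = 58/5 = 11.6
  S[X,Y] = ((-2)·(0.1667) + (3)·(-0.8333) + (4)·(0.1667) + (-4)·(-3.8333) + (-3)·(3.1667) + (2)·(1.1667)) / 5 = 6/5 = 1.2
  S[Y,Y] = ((0.1667)·(0.1667) + (-0.8333)·(-0.8333) + (0.1667)·(0.1667) + (-3.8333)·(-3.8333) + (3.1667)·(3.1667) + (1.1667)·(1.1667)) / 5 = 26.8333/5 = 5.3667
  S = [[11.6, 1.2],
 [1.2, 5.3667]].

Step 3 — invert S. det(S) = 11.6·5.3667 - (1.2)² = 60.8133.
  S^{-1} = (1/det) · [[d, -b], [-b, a]] = [[0.0882, -0.0197],
 [-0.0197, 0.1907]].

Step 4 — quadratic form (x̄ - mu_0)^T · S^{-1} · (x̄ - mu_0):
  S^{-1} · (x̄ - mu_0) = (-0.3009, 0.4089),
  (x̄ - mu_0)^T · [...] = (-3)·(-0.3009) + (1.8333)·(0.4089) = 1.6524.

Step 5 — scale by n: T² = 6 · 1.6524 = 9.9145.

T² ≈ 9.9145


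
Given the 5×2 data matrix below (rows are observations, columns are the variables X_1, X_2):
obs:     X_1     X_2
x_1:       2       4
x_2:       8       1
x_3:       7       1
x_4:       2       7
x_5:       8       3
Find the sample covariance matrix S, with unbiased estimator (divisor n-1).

Step 1 — column means:
  mean(X_1) = (2 + 8 + 7 + 2 + 8) / 5 = 27/5 = 5.4
  mean(X_2) = (4 + 1 + 1 + 7 + 3) / 5 = 16/5 = 3.2

Step 2 — sample covariance S[i,j] = (1/(n-1)) · Σ_k (x_{k,i} - mean_i) · (x_{k,j} - mean_j), with n-1 = 4.
  S[X_1,X_1] = ((-3.4)·(-3.4) + (2.6)·(2.6) + (1.6)·(1.6) + (-3.4)·(-3.4) + (2.6)·(2.6)) / 4 = 39.2/4 = 9.8
  S[X_1,X_2] = ((-3.4)·(0.8) + (2.6)·(-2.2) + (1.6)·(-2.2) + (-3.4)·(3.8) + (2.6)·(-0.2)) / 4 = -25.4/4 = -6.35
  S[X_2,X_2] = ((0.8)·(0.8) + (-2.2)·(-2.2) + (-2.2)·(-2.2) + (3.8)·(3.8) + (-0.2)·(-0.2)) / 4 = 24.8/4 = 6.2

S is symmetric (S[j,i] = S[i,j]). Assembling:

S = [[9.8, -6.35],
 [-6.35, 6.2]]


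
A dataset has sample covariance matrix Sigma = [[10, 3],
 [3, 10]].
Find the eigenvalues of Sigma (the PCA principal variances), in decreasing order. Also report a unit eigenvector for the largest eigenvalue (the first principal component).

Step 1 — characteristic polynomial of 2×2 Sigma:
  det(Sigma - λI) = λ² - trace · λ + det = 0.
  trace = 10 + 10 = 20, det = 10·10 - (3)² = 91.
Step 2 — discriminant:
  Δ = trace² - 4·det = 400 - 364 = 36.
Step 3 — eigenvalues:
  λ = (trace ± √Δ)/2 = (20 ± 6)/2,
  λ_1 = 13,  λ_2 = 7.

Step 4 — unit eigenvector for λ_1: solve (Sigma - λ_1 I)v = 0. First row:
  (10 - 13)·v_x + (3)·v_y = 0, i.e. (-3)·v_x + (3)·v_y = 0,
  so v ∝ (b, λ_1 - a) = (3, 3) = u.
  ||u|| = √((3)² + (3)²) = √(18) ≈ 4.2426,
  v_1 = u/||u|| ≈ (0.7071, 0.7071) (||v_1|| = 1).

λ_1 = 13,  λ_2 = 7;  v_1 ≈ (0.7071, 0.7071)


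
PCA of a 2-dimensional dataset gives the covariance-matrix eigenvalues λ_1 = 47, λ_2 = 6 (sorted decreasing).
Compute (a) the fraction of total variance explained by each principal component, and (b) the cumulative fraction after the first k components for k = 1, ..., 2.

Step 1 — total variance = trace(Sigma) = Σ λ_i = 47 + 6 = 53.

Step 2 — fraction explained by component i = λ_i / Σ λ:
  PC1: 47/53 = 0.8868
  PC2: 6/53 = 0.1132

Step 3 — cumulative fraction after k components = (λ_1 + ... + λ_k) / Σ λ:
  k = 1: 47/53 = 0.8868
  k = 2: (47 + 6)/53 = 53/53 = 1

Summary (fraction, with percent):

explained: PC1 0.8868 (88.68%), PC2 0.1132 (11.32%);  cumulative: 0.8868, 1


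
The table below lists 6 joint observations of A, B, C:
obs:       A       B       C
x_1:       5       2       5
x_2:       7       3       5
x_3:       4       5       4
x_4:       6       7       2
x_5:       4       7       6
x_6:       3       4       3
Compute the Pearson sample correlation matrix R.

Step 1 — column means:
  mean(A) = (5 + 7 + 4 + 6 + 4 + 3) / 6 = 29/6 = 4.8333
  mean(B) = (2 + 3 + 5 + 7 + 7 + 4) / 6 = 28/6 = 4.6667
  mean(C) = (5 + 5 + 4 + 2 + 6 + 3) / 6 = 25/6 = 4.1667

Step 2 — sample variances and covariances s[i,j] = (1/(n-1)) · Σ_k (x_{k,i} - mean_i) · (x_{k,j} - mean_j), with n-1 = 5:
  s[A,A] = ((0.1667)·(0.1667) + (2.1667)·(2.1667) + (-0.8333)·(-0.8333) + (1.1667)·(1.1667) + (-0.8333)·(-0.8333) + (-1.8333)·(-1.8333)) / 5 = 10.8333/5 = 2.1667
  s[A,B] = ((0.1667)·(-2.6667) + (2.1667)·(-1.6667) + (-0.8333)·(0.3333) + (1.1667)·(2.3333) + (-0.8333)·(2.3333) + (-1.8333)·(-0.6667)) / 5 = -2.3333/5 = -0.4667
  s[A,C] = ((0.1667)·(0.8333) + (2.1667)·(0.8333) + (-0.8333)·(-0.1667) + (1.1667)·(-2.1667) + (-0.8333)·(1.8333) + (-1.8333)·(-1.1667)) / 5 = 0.1667/5 = 0.0333
  s[B,B] = ((-2.6667)·(-2.6667) + (-1.6667)·(-1.6667) + (0.3333)·(0.3333) + (2.3333)·(2.3333) + (2.3333)·(2.3333) + (-0.6667)·(-0.6667)) / 5 = 21.3333/5 = 4.2667
  s[B,C] = ((-2.6667)·(0.8333) + (-1.6667)·(0.8333) + (0.3333)·(-0.1667) + (2.3333)·(-2.1667) + (2.3333)·(1.8333) + (-0.6667)·(-1.1667)) / 5 = -3.6667/5 = -0.7333
  s[C,C] = ((0.8333)·(0.8333) + (0.8333)·(0.8333) + (-0.1667)·(-0.1667) + (-2.1667)·(-2.1667) + (1.8333)·(1.8333) + (-1.1667)·(-1.1667)) / 5 = 10.8333/5 = 2.1667
  Sample standard deviations s_i = √(s[i,i]):
  s(A) = √(2.1667) = 1.472
  s(B) = √(4.2667) = 2.0656
  s(C) = √(2.1667) = 1.472

Step 3 — r_{ij} = s_{ij} / (s_i · s_j):
  r[A,A] = 1 (diagonal).
  r[A,B] = -0.4667 / (1.472 · 2.0656) = -0.4667 / 3.0405 = -0.1535
  r[A,C] = 0.0333 / (1.472 · 1.472) = 0.0333 / 2.1667 = 0.0154
  r[B,B] = 1 (diagonal).
  r[B,C] = -0.7333 / (2.0656 · 1.472) = -0.7333 / 3.0405 = -0.2412
  r[C,C] = 1 (diagonal).

R is symmetric with unit diagonal. Assembling:

R = [[1, -0.1535, 0.0154],
 [-0.1535, 1, -0.2412],
 [0.0154, -0.2412, 1]]
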